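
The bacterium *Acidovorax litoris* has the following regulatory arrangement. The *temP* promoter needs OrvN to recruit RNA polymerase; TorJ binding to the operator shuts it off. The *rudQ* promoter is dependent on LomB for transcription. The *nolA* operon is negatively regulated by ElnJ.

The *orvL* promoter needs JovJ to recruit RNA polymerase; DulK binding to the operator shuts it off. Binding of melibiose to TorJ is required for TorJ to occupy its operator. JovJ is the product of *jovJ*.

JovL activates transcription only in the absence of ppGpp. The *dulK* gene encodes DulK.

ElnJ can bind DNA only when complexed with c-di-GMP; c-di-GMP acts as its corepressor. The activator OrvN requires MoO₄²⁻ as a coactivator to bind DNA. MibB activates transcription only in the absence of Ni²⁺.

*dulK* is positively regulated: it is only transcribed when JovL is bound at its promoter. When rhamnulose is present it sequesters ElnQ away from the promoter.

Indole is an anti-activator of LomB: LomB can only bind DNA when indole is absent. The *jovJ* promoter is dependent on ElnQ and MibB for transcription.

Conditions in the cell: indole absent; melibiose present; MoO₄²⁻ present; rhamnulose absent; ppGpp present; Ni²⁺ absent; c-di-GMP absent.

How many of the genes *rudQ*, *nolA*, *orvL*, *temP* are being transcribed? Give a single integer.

Indole is absent, so LomB is active.
No repressor is bound and LomB is active, so *rudQ* is transcribed.
→ *rudQ* is ON.
c-di-GMP is absent, so ElnJ is inactive.
With no repressor bound, *nolA* is transcribed.
→ *nolA* is ON.
Rhamnulose is absent, so ElnQ is active.
Ni²⁺ is absent, so MibB is active.
No repressor is bound and ElnQ and MibB are active, so *jovJ* is transcribed.
So JovJ is produced and active.
ppGpp is present, so JovL is inactive.
Required activator JovL is absent, so *dulK* is not transcribed.
So DulK is not produced.
No repressor is bound and JovJ is active, so *orvL* is transcribed.
→ *orvL* is ON.
MoO₄²⁻ is present, so OrvN is active.
Melibiose is present, so TorJ is active.
With repressor TorJ bound, *temP* is not transcribed.
→ *temP* is OFF.
3 of the 4 genes are transcribed.

3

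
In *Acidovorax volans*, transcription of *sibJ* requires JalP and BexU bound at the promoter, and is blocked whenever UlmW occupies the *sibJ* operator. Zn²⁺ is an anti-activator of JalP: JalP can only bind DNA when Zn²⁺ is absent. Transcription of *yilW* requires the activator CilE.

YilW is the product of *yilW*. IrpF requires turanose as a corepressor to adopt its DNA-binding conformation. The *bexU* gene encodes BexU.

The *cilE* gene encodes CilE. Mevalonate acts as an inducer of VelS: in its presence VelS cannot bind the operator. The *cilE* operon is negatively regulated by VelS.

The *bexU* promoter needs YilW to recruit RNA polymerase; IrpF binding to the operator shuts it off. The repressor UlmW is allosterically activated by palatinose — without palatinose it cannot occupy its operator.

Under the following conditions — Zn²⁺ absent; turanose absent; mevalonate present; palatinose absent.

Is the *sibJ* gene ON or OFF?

Palatinose is absent, so UlmW is inactive.
Zn²⁺ is absent, so JalP is active.
Turanose is absent, so IrpF is inactive.
Mevalonate is present, so VelS is inactive.
With no repressor bound, *cilE* is transcribed.
So CilE is produced and active.
No repressor is bound and CilE is active, so *yilW* is transcribed.
So YilW is produced and active.
No repressor is bound and YilW is active, so *bexU* is transcribed.
So BexU is produced and active.
No repressor is bound and JalP and BexU are active, so *sibJ* is transcribed.

ON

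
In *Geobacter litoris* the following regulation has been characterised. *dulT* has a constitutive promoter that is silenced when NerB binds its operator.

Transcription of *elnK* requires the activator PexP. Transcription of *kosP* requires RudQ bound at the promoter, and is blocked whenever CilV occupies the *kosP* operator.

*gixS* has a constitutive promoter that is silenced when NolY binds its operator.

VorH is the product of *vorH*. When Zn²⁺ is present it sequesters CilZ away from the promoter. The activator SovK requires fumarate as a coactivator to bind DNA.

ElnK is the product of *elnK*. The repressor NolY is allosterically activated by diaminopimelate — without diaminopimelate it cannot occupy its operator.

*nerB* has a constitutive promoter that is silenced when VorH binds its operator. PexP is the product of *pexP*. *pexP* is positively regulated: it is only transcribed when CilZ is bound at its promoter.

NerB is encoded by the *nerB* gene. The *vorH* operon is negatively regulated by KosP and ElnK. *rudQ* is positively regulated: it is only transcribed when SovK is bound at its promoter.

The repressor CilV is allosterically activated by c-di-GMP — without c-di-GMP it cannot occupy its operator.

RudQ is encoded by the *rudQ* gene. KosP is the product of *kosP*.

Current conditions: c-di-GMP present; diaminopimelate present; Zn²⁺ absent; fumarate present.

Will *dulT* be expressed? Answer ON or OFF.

OFF

Fumarate is present, so SovK is active.
No repressor is bound and SovK is active, so *rudQ* is transcribed.
So RudQ is produced and active.
c-di-GMP is present, so CilV is active.
With repressor CilV bound, *kosP* is not transcribed.
So KosP is not produced.
Zn²⁺ is absent, so CilZ is active.
No repressor is bound and CilZ is active, so *pexP* is transcribed.
So PexP is produced and active.
No repressor is bound and PexP is active, so *elnK* is transcribed.
So ElnK is produced and active.
With repressor ElnK bound, *vorH* is not transcribed.
So VorH is not produced.
With no repressor bound, *nerB* is transcribed.
So NerB is produced and active.
With repressor NerB bound, *dulT* is not transcribed.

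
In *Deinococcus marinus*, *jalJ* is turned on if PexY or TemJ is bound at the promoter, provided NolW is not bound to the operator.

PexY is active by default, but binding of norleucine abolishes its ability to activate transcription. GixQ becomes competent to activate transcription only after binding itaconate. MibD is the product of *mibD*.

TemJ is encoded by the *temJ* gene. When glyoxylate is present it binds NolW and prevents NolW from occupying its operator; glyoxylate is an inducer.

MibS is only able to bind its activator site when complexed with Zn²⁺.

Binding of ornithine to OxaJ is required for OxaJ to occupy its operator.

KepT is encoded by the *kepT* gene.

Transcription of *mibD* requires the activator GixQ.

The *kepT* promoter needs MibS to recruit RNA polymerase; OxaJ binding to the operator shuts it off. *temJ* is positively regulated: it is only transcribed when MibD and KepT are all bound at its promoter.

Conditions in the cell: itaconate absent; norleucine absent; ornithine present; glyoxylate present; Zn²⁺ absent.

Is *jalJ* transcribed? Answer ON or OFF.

Glyoxylate is present, so NolW is inactive.
Norleucine is absent, so PexY is active.
Itaconate is absent, so GixQ is inactive.
Required activator GixQ is absent, so *mibD* is not transcribed.
So MibD is not produced.
Zn²⁺ is absent, so MibS is inactive.
Ornithine is present, so OxaJ is active.
With repressor OxaJ bound, *kepT* is not transcribed.
So KepT is not produced.
Required activator MibD is absent, so *temJ* is not transcribed.
So TemJ is not produced.
Activator PexY is present, so *jalJ* is transcribed.

ON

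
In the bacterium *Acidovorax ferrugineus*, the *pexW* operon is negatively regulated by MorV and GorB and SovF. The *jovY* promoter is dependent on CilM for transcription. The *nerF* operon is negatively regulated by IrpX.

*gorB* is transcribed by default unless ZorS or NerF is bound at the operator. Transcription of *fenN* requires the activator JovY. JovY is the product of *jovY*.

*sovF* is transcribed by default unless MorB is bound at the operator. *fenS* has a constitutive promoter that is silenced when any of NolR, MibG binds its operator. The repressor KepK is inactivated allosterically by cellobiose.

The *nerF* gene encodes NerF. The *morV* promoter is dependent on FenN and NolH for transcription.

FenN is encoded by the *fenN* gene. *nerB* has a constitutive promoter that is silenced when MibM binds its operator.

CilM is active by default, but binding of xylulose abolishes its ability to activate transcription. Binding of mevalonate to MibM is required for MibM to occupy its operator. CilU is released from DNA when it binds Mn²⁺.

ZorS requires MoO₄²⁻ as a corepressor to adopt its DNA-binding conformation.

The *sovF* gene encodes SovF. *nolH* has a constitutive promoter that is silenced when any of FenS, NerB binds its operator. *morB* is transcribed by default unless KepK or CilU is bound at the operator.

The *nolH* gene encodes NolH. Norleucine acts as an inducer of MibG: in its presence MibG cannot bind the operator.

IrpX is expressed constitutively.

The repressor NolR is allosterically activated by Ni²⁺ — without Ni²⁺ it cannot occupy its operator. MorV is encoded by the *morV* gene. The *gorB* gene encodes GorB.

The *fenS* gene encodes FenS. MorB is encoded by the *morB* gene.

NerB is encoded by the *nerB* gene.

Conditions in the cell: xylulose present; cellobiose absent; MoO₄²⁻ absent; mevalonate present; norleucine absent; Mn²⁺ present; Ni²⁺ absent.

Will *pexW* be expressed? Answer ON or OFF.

Xylulose is present, so CilM is inactive.
Required activator CilM is absent, so *jovY* is not transcribed.
So JovY is not produced.
Required activator JovY is absent, so *fenN* is not transcribed.
So FenN is not produced.
Ni²⁺ is absent, so NolR is inactive.
Norleucine is absent, so MibG is active.
With repressor MibG bound, *fenS* is not transcribed.
So FenS is not produced.
Mevalonate is present, so MibM is active.
With repressor MibM bound, *nerB* is not transcribed.
So NerB is not produced.
With no repressor bound, *nolH* is transcribed.
So NolH is produced and active.
Required activator FenN is absent, so *morV* is not transcribed.
So MorV is not produced.
MoO₄²⁻ is absent, so ZorS is inactive.
IrpX is produced constitutively and is active.
With repressor IrpX bound, *nerF* is not transcribed.
So NerF is not produced.
With no repressor bound, *gorB* is transcribed.
So GorB is produced and active.
Cellobiose is absent, so KepK is active.
Mn²⁺ is present, so CilU is inactive.
With repressor KepK bound, *morB* is not transcribed.
So MorB is not produced.
With no repressor bound, *sovF* is transcribed.
So SovF is produced and active.
With repressor GorB bound, *pexW* is not transcribed.

OFF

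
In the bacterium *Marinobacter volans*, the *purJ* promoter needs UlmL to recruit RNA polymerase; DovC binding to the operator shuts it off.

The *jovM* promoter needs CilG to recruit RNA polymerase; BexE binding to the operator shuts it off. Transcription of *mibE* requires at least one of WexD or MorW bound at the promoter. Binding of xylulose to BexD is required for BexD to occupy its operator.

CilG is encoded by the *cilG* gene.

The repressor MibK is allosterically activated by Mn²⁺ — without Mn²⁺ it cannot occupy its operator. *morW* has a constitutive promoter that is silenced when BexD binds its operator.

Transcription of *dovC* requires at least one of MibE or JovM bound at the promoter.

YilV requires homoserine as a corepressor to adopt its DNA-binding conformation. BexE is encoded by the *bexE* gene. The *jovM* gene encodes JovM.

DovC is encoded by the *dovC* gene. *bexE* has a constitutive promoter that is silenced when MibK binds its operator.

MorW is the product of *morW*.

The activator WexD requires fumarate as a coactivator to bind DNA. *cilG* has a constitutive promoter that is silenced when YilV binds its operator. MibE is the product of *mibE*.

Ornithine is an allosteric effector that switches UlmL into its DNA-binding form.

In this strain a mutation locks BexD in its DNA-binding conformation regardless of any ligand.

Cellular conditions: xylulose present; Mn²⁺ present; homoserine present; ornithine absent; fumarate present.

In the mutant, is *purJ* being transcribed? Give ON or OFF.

OFF

Ornithine is absent, so UlmL is inactive.
Fumarate is present, so WexD is active.
BexD is constitutively active in this strain.
With repressor BexD bound, *morW* is not transcribed.
So MorW is not produced.
Activator WexD is present, so *mibE* is transcribed.
So MibE is produced and active.
Mn²⁺ is present, so MibK is active.
With repressor MibK bound, *bexE* is not transcribed.
So BexE is not produced.
Homoserine is present, so YilV is active.
With repressor YilV bound, *cilG* is not transcribed.
So CilG is not produced.
Required activator CilG is absent, so *jovM* is not transcribed.
So JovM is not produced.
Activator MibE is present, so *dovC* is transcribed.
So DovC is produced and active.
With repressor DovC bound, *purJ* is not transcribed.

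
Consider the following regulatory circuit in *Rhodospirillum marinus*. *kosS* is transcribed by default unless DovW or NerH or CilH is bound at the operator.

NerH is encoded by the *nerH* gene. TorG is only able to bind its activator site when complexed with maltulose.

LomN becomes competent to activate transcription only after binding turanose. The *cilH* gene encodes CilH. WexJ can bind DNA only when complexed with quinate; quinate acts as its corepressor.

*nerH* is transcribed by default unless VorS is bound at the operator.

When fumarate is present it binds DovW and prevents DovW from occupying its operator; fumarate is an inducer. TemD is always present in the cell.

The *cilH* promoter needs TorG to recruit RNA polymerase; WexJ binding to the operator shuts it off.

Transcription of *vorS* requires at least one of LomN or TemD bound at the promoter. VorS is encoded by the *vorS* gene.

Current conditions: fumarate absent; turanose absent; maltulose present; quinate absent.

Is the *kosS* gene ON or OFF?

OFF

Fumarate is absent, so DovW is active.
Turanose is absent, so LomN is inactive.
TemD is produced constitutively and is active.
Activator TemD is present, so *vorS* is transcribed.
So VorS is produced and active.
With repressor VorS bound, *nerH* is not transcribed.
So NerH is not produced.
Quinate is absent, so WexJ is inactive.
Maltulose is present, so TorG is active.
No repressor is bound and TorG is active, so *cilH* is transcribed.
So CilH is produced and active.
With repressor DovW bound, *kosS* is not transcribed.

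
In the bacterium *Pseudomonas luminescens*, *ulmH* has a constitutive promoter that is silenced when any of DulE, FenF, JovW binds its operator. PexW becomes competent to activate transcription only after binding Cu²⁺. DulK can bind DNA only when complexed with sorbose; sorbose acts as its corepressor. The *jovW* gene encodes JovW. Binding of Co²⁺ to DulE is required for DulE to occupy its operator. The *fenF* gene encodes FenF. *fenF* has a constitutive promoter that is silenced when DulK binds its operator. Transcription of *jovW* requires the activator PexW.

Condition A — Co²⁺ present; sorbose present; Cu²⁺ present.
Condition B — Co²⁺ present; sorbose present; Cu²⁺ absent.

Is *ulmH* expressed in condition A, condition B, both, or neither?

neither

Condition A:
Co²⁺ is present, so DulE is active.
Sorbose is present, so DulK is active.
With repressor DulK bound, *fenF* is not transcribed.
So FenF is not produced.
Cu²⁺ is present, so PexW is active.
No repressor is bound and PexW is active, so *jovW* is transcribed.
So JovW is produced and active.
With repressor DulE bound, *ulmH* is not transcribed.
→ *ulmH* is OFF in A.
Condition B:
Co²⁺ is present, so DulE is active.
Sorbose is present, so DulK is active.
With repressor DulK bound, *fenF* is not transcribed.
So FenF is not produced.
Cu²⁺ is absent, so PexW is inactive.
Required activator PexW is absent, so *jovW* is not transcribed.
So JovW is not produced.
With repressor DulE bound, *ulmH* is not transcribed.
→ *ulmH* is OFF in B.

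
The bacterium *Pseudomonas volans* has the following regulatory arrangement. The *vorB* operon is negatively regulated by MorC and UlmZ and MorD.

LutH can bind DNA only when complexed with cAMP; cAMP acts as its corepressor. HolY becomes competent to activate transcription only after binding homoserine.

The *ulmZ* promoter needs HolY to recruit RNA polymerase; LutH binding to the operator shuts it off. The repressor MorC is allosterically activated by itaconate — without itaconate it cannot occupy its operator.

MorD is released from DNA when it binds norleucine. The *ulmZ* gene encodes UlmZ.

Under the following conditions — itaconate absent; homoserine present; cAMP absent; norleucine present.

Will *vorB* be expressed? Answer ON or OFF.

Itaconate is absent, so MorC is inactive.
cAMP is absent, so LutH is inactive.
Homoserine is present, so HolY is active.
No repressor is bound and HolY is active, so *ulmZ* is transcribed.
So UlmZ is produced and active.
Norleucine is present, so MorD is inactive.
With repressor UlmZ bound, *vorB* is not transcribed.

OFF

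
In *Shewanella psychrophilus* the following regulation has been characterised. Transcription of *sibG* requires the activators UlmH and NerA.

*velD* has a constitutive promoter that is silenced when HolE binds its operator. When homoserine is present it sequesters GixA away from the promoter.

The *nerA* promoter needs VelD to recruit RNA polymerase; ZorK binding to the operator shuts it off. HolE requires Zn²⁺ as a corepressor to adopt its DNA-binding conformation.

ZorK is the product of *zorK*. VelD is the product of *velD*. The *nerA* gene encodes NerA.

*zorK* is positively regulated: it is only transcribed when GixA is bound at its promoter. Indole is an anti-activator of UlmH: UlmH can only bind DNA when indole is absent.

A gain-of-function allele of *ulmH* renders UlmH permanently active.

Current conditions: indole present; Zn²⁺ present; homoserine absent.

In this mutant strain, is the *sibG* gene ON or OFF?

UlmH is constitutively active in this strain.
Homoserine is absent, so GixA is active.
No repressor is bound and GixA is active, so *zorK* is transcribed.
So ZorK is produced and active.
Zn²⁺ is present, so HolE is active.
With repressor HolE bound, *velD* is not transcribed.
So VelD is not produced.
With repressor ZorK bound, *nerA* is not transcribed.
So NerA is not produced.
Required activator NerA is absent, so *sibG* is not transcribed.

OFF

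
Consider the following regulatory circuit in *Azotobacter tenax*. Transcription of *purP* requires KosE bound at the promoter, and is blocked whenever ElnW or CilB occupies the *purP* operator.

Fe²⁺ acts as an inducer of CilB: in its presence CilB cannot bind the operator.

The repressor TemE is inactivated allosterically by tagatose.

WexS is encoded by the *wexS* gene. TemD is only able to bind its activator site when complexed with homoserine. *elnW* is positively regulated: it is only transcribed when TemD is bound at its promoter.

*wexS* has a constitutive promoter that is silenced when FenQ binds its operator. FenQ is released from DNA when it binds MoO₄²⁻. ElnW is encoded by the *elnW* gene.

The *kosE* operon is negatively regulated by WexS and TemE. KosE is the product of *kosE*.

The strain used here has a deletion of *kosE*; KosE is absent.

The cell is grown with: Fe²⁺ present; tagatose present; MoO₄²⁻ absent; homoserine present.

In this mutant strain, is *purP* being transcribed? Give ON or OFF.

KosE is non-functional in this strain, so it has no effect.
Homoserine is present, so TemD is active.
No repressor is bound and TemD is active, so *elnW* is transcribed.
So ElnW is produced and active.
Fe²⁺ is present, so CilB is inactive.
With repressor ElnW bound, *purP* is not transcribed.

OFF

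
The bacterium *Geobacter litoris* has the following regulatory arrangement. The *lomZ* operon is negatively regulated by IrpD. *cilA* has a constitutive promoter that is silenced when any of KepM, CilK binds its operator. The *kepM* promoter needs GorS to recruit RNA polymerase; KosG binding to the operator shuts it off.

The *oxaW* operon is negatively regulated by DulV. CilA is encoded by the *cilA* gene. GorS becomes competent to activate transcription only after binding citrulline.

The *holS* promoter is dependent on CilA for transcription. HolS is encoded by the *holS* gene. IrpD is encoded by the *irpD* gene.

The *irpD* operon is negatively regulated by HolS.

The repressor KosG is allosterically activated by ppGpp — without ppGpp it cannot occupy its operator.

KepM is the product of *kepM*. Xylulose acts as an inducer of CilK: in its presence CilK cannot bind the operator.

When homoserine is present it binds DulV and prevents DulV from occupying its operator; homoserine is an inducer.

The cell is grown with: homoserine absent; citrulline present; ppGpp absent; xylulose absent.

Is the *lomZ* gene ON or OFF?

ppGpp is absent, so KosG is inactive.
Citrulline is present, so GorS is active.
No repressor is bound and GorS is active, so *kepM* is transcribed.
So KepM is produced and active.
Xylulose is absent, so CilK is active.
With repressor KepM bound, *cilA* is not transcribed.
So CilA is not produced.
Required activator CilA is absent, so *holS* is not transcribed.
So HolS is not produced.
With no repressor bound, *irpD* is transcribed.
So IrpD is produced and active.
With repressor IrpD bound, *lomZ* is not transcribed.

OFF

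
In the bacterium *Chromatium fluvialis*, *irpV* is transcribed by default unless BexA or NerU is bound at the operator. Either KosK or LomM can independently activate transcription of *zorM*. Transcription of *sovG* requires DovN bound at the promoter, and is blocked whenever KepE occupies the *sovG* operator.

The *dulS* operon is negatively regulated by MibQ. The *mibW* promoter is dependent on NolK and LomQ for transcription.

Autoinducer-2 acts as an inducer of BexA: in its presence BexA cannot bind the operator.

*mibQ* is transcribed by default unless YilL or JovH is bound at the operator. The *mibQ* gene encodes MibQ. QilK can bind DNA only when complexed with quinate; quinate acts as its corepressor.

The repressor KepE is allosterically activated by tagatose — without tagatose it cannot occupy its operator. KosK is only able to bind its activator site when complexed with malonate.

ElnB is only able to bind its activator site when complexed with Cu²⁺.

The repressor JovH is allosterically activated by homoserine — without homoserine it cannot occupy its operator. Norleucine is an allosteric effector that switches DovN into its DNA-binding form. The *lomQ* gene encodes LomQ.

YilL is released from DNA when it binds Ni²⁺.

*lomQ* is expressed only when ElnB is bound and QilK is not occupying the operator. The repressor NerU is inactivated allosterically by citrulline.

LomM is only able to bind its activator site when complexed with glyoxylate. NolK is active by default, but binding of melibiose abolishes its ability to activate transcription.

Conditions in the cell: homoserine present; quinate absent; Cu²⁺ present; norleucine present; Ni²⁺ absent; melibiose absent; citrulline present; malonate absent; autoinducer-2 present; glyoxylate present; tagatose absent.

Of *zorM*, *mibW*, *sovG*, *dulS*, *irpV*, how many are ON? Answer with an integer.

5

Malonate is absent, so KosK is inactive.
Glyoxylate is present, so LomM is active.
Activator LomM is present, so *zorM* is transcribed.
→ *zorM* is ON.
Melibiose is absent, so NolK is active.
Cu²⁺ is present, so ElnB is active.
Quinate is absent, so QilK is inactive.
No repressor is bound and ElnB is active, so *lomQ* is transcribed.
So LomQ is produced and active.
No repressor is bound and NolK and LomQ are active, so *mibW* is transcribed.
→ *mibW* is ON.
Norleucine is present, so DovN is active.
Tagatose is absent, so KepE is inactive.
No repressor is bound and DovN is active, so *sovG* is transcribed.
→ *sovG* is ON.
Ni²⁺ is absent, so YilL is active.
Homoserine is present, so JovH is active.
With repressor YilL bound, *mibQ* is not transcribed.
So MibQ is not produced.
With no repressor bound, *dulS* is transcribed.
→ *dulS* is ON.
Autoinducer-2 is present, so BexA is inactive.
Citrulline is present, so NerU is inactive.
With no repressor bound, *irpV* is transcribed.
→ *irpV* is ON.
5 of the 5 genes are transcribed.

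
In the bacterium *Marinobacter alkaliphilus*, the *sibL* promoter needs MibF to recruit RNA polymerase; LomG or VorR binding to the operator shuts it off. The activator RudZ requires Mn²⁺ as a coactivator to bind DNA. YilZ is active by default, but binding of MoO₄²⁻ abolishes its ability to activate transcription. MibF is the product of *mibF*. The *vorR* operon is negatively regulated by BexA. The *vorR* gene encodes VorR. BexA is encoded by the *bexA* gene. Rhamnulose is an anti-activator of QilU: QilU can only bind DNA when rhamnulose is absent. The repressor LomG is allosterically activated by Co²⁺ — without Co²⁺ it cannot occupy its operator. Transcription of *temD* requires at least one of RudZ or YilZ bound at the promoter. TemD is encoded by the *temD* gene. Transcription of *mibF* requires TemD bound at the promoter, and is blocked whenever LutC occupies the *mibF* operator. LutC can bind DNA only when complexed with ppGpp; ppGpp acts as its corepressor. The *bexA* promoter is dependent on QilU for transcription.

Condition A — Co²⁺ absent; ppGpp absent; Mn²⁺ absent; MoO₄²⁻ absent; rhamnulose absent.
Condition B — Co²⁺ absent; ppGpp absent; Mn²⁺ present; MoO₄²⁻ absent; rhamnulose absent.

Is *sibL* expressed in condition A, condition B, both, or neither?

both

Condition A:
Co²⁺ is absent, so LomG is inactive.
ppGpp is absent, so LutC is inactive.
Mn²⁺ is absent, so RudZ is inactive.
MoO₄²⁻ is absent, so YilZ is active.
Activator YilZ is present, so *temD* is transcribed.
So TemD is produced and active.
No repressor is bound and TemD is active, so *mibF* is transcribed.
So MibF is produced and active.
Rhamnulose is absent, so QilU is active.
No repressor is bound and QilU is active, so *bexA* is transcribed.
So BexA is produced and active.
With repressor BexA bound, *vorR* is not transcribed.
So VorR is not produced.
No repressor is bound and MibF is active, so *sibL* is transcribed.
→ *sibL* is ON in A.
Condition B:
Co²⁺ is absent, so LomG is inactive.
ppGpp is absent, so LutC is inactive.
Mn²⁺ is present, so RudZ is active.
MoO₄²⁻ is absent, so YilZ is active.
Activator RudZ is present, so *temD* is transcribed.
So TemD is produced and active.
No repressor is bound and TemD is active, so *mibF* is transcribed.
So MibF is produced and active.
Rhamnulose is absent, so QilU is active.
No repressor is bound and QilU is active, so *bexA* is transcribed.
So BexA is produced and active.
With repressor BexA bound, *vorR* is not transcribed.
So VorR is not produced.
No repressor is bound and MibF is active, so *sibL* is transcribed.
→ *sibL* is ON in B.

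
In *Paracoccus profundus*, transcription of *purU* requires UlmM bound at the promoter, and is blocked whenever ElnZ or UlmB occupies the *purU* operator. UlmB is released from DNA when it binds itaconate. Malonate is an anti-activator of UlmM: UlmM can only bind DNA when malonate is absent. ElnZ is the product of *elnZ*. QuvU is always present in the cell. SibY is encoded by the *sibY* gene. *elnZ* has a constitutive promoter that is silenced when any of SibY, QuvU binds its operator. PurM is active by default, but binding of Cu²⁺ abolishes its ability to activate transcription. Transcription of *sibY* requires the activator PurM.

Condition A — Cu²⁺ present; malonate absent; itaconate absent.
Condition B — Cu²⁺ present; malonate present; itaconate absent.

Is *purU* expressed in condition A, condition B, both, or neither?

neither

Condition A:
Cu²⁺ is present, so PurM is inactive.
Required activator PurM is absent, so *sibY* is not transcribed.
So SibY is not produced.
QuvU is produced constitutively and is active.
With repressor QuvU bound, *elnZ* is not transcribed.
So ElnZ is not produced.
Malonate is absent, so UlmM is active.
Itaconate is absent, so UlmB is active.
With repressor UlmB bound, *purU* is not transcribed.
→ *purU* is OFF in A.
Condition B:
Cu²⁺ is present, so PurM is inactive.
Required activator PurM is absent, so *sibY* is not transcribed.
So SibY is not produced.
QuvU is produced constitutively and is active.
With repressor QuvU bound, *elnZ* is not transcribed.
So ElnZ is not produced.
Malonate is present, so UlmM is inactive.
Itaconate is absent, so UlmB is active.
With repressor UlmB bound, *purU* is not transcribed.
→ *purU* is OFF in B.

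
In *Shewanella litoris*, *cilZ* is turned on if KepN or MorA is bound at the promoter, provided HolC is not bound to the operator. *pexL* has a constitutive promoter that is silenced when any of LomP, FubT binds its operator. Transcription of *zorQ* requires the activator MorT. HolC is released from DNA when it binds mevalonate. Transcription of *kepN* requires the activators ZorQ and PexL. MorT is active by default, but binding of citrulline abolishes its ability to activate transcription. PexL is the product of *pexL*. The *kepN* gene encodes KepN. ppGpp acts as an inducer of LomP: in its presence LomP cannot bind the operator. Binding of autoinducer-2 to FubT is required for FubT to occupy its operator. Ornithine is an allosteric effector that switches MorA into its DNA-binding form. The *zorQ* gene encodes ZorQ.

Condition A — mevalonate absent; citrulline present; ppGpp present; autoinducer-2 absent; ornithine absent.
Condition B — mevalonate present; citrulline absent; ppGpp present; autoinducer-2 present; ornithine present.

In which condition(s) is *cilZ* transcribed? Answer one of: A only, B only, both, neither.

Condition A:
Mevalonate is absent, so HolC is active.
Citrulline is present, so MorT is inactive.
Required activator MorT is absent, so *zorQ* is not transcribed.
So ZorQ is not produced.
ppGpp is present, so LomP is inactive.
Autoinducer-2 is absent, so FubT is inactive.
With no repressor bound, *pexL* is transcribed.
So PexL is produced and active.
Required activator ZorQ is absent, so *kepN* is not transcribed.
So KepN is not produced.
Ornithine is absent, so MorA is inactive.
With repressor HolC bound, *cilZ* is not transcribed.
→ *cilZ* is OFF in A.
Condition B:
Mevalonate is present, so HolC is inactive.
Citrulline is absent, so MorT is active.
No repressor is bound and MorT is active, so *zorQ* is transcribed.
So ZorQ is produced and active.
ppGpp is present, so LomP is inactive.
Autoinducer-2 is present, so FubT is active.
With repressor FubT bound, *pexL* is not transcribed.
So PexL is not produced.
Required activator PexL is absent, so *kepN* is not transcribed.
So KepN is not produced.
Ornithine is present, so MorA is active.
Activator MorA is present, so *cilZ* is transcribed.
→ *cilZ* is ON in B.

B only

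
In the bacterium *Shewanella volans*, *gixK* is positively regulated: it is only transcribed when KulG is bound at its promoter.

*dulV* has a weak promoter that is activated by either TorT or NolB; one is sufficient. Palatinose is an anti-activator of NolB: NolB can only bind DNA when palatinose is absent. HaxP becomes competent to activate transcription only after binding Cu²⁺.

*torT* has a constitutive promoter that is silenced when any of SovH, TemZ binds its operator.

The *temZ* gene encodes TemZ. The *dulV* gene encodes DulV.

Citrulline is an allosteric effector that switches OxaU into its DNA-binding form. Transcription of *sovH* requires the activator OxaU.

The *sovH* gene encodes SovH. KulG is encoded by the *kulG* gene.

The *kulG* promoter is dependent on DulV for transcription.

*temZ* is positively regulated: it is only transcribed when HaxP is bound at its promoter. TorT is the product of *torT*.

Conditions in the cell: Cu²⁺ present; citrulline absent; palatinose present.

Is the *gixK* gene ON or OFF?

Citrulline is absent, so OxaU is inactive.
Required activator OxaU is absent, so *sovH* is not transcribed.
So SovH is not produced.
Cu²⁺ is present, so HaxP is active.
No repressor is bound and HaxP is active, so *temZ* is transcribed.
So TemZ is produced and active.
With repressor TemZ bound, *torT* is not transcribed.
So TorT is not produced.
Palatinose is present, so NolB is inactive.
No activator is available at the *dulV* promoter, so *dulV* is not transcribed.
So DulV is not produced.
Required activator DulV is absent, so *kulG* is not transcribed.
So KulG is not produced.
Required activator KulG is absent, so *gixK* is not transcribed.

OFF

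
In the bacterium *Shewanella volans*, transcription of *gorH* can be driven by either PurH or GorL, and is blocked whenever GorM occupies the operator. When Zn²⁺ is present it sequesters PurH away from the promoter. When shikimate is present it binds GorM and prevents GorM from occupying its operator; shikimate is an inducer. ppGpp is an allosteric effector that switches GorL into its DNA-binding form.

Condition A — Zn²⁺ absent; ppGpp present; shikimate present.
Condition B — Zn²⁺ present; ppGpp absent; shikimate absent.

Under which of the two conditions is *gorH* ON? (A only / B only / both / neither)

A only

Condition A:
Zn²⁺ is absent, so PurH is active.
ppGpp is present, so GorL is active.
Shikimate is present, so GorM is inactive.
Activator PurH is present, so *gorH* is transcribed.
→ *gorH* is ON in A.
Condition B:
Zn²⁺ is present, so PurH is inactive.
ppGpp is absent, so GorL is inactive.
Shikimate is absent, so GorM is active.
With repressor GorM bound, *gorH* is not transcribed.
→ *gorH* is OFF in B.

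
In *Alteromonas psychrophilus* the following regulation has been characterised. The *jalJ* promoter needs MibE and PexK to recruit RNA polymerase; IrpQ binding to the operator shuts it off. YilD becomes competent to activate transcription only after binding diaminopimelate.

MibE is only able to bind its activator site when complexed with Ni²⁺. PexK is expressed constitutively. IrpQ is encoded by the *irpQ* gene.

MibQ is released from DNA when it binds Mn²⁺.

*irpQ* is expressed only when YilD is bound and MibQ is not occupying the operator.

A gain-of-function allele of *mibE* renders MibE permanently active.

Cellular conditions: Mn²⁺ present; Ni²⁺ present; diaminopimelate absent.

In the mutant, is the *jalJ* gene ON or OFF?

ON

MibE is constitutively active in this strain.
Mn²⁺ is present, so MibQ is inactive.
Diaminopimelate is absent, so YilD is inactive.
Required activator YilD is absent, so *irpQ* is not transcribed.
So IrpQ is not produced.
PexK is produced constitutively and is active.
No repressor is bound and MibE and PexK are active, so *jalJ* is transcribed.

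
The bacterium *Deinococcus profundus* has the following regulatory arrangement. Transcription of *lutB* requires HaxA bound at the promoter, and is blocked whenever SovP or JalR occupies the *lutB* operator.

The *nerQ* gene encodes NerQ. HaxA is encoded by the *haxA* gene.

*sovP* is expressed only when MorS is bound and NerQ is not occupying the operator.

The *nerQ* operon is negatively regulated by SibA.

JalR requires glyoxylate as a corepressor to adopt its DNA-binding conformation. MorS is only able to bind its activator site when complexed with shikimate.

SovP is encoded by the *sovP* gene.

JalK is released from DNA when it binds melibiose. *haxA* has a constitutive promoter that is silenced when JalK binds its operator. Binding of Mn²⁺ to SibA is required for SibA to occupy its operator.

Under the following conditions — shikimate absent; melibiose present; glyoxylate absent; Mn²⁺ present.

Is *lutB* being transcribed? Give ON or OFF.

ON

Shikimate is absent, so MorS is inactive.
Mn²⁺ is present, so SibA is active.
With repressor SibA bound, *nerQ* is not transcribed.
So NerQ is not produced.
Required activator MorS is absent, so *sovP* is not transcribed.
So SovP is not produced.
Melibiose is present, so JalK is inactive.
With no repressor bound, *haxA* is transcribed.
So HaxA is produced and active.
Glyoxylate is absent, so JalR is inactive.
No repressor is bound and HaxA is active, so *lutB* is transcribed.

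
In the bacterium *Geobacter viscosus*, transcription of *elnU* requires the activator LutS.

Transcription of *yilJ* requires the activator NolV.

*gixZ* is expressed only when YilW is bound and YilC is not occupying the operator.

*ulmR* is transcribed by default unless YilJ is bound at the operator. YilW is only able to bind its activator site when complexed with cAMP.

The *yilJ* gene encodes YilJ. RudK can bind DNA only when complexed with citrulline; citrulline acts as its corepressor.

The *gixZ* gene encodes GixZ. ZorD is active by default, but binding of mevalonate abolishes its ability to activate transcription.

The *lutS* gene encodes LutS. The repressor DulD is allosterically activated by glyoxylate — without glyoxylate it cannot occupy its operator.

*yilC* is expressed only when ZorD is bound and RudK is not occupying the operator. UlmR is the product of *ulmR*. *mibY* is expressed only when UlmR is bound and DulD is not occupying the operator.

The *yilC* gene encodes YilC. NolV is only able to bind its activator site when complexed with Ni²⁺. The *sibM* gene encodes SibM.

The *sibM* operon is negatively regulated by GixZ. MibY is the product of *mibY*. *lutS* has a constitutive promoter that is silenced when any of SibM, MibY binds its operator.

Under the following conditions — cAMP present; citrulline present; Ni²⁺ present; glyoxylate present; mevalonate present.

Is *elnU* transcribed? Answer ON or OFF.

ON

Citrulline is present, so RudK is active.
Mevalonate is present, so ZorD is inactive.
With repressor RudK bound, *yilC* is not transcribed.
So YilC is not produced.
cAMP is present, so YilW is active.
No repressor is bound and YilW is active, so *gixZ* is transcribed.
So GixZ is produced and active.
With repressor GixZ bound, *sibM* is not transcribed.
So SibM is not produced.
Ni²⁺ is present, so NolV is active.
No repressor is bound and NolV is active, so *yilJ* is transcribed.
So YilJ is produced and active.
With repressor YilJ bound, *ulmR* is not transcribed.
So UlmR is not produced.
Glyoxylate is present, so DulD is active.
With repressor DulD bound, *mibY* is not transcribed.
So MibY is not produced.
With no repressor bound, *lutS* is transcribed.
So LutS is produced and active.
No repressor is bound and LutS is active, so *elnU* is transcribed.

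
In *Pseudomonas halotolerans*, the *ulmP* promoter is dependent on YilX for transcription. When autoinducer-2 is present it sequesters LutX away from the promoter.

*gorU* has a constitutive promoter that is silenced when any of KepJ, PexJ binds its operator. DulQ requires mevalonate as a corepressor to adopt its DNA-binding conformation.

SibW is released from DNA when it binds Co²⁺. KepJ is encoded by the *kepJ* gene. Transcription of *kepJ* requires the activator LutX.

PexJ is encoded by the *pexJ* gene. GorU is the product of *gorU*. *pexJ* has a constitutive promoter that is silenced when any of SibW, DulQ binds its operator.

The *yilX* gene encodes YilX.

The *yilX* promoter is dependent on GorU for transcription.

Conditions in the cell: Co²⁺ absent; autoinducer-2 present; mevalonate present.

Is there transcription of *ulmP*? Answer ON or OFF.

Autoinducer-2 is present, so LutX is inactive.
Required activator LutX is absent, so *kepJ* is not transcribed.
So KepJ is not produced.
Co²⁺ is absent, so SibW is active.
Mevalonate is present, so DulQ is active.
With repressor SibW bound, *pexJ* is not transcribed.
So PexJ is not produced.
With no repressor bound, *gorU* is transcribed.
So GorU is produced and active.
No repressor is bound and GorU is active, so *yilX* is transcribed.
So YilX is produced and active.
No repressor is bound and YilX is active, so *ulmP* is transcribed.

ON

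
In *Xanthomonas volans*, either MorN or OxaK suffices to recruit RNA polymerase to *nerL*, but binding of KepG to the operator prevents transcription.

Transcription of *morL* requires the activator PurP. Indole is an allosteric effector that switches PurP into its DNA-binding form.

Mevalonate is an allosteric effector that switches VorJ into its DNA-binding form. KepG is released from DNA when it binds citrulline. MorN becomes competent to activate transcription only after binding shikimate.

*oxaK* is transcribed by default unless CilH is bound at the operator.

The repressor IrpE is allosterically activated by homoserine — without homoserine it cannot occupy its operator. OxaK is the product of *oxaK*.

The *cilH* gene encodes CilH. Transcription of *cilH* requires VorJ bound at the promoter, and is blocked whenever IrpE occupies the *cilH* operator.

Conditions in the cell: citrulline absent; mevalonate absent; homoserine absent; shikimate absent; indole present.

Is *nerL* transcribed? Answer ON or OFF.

OFF

Shikimate is absent, so MorN is inactive.
Citrulline is absent, so KepG is active.
Mevalonate is absent, so VorJ is inactive.
Homoserine is absent, so IrpE is inactive.
Required activator VorJ is absent, so *cilH* is not transcribed.
So CilH is not produced.
With no repressor bound, *oxaK* is transcribed.
So OxaK is produced and active.
With repressor KepG bound, *nerL* is not transcribed.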